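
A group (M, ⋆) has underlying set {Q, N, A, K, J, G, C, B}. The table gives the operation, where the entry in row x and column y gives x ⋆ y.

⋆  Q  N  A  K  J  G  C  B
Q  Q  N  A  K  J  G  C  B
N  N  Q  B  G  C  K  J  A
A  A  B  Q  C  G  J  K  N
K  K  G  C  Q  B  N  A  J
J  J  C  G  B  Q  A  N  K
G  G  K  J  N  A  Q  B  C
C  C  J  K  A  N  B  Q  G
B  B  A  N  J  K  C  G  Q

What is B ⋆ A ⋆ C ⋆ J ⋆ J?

J

B ⋆ A = N
N ⋆ C = J
J ⋆ J = Q
Q ⋆ J = J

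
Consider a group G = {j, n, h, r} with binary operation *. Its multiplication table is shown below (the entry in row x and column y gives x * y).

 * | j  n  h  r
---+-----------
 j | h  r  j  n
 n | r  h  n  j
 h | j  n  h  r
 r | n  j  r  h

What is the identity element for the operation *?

The identity e satisfies e * x = x for all x, so its row in the table reproduces the column headers.
Row h reads: j, n, h, r — exactly the header order. So h is the identity.
(Structurally, G here is isomorphic to the Klein four-group V_4.)

h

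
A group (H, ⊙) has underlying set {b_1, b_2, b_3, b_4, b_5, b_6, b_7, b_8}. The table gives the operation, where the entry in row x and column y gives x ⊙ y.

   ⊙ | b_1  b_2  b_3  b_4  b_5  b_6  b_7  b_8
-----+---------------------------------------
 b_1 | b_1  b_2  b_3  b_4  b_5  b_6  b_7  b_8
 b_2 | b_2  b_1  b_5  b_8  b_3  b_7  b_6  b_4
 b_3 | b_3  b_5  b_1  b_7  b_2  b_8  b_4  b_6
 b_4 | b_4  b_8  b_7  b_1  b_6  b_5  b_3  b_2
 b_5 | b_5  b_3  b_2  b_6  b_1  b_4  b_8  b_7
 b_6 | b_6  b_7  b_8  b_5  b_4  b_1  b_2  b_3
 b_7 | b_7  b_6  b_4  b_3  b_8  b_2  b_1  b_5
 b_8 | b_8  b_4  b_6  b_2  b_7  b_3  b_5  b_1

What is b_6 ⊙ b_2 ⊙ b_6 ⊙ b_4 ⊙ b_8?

b_1

b_6 ⊙ b_2 = b_7
b_7 ⊙ b_6 = b_2
b_2 ⊙ b_4 = b_8
b_8 ⊙ b_8 = b_1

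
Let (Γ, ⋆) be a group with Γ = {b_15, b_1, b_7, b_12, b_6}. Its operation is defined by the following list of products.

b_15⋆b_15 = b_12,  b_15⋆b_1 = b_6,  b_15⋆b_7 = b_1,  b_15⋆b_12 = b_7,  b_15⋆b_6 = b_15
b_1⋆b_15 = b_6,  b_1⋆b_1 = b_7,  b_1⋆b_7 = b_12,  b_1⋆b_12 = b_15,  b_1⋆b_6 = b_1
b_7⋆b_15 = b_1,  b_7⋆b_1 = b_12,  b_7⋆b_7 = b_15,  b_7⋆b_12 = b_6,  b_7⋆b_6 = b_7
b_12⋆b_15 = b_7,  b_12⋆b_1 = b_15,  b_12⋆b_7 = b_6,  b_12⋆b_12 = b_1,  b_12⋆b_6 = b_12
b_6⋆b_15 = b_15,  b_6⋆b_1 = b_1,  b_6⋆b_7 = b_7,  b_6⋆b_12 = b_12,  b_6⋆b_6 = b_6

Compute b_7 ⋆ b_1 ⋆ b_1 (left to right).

b_15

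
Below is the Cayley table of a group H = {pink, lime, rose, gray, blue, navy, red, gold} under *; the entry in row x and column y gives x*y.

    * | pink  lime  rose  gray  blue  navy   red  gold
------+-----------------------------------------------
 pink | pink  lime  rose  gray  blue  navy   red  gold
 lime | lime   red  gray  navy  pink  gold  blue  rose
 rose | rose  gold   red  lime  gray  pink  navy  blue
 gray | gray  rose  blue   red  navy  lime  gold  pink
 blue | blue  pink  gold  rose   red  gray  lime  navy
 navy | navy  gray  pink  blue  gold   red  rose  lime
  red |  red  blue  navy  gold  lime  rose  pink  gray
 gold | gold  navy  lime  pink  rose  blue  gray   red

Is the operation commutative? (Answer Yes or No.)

lime*rose = gray but rose*lime = gold.
Since lime and rose do not commute, H is not abelian.

No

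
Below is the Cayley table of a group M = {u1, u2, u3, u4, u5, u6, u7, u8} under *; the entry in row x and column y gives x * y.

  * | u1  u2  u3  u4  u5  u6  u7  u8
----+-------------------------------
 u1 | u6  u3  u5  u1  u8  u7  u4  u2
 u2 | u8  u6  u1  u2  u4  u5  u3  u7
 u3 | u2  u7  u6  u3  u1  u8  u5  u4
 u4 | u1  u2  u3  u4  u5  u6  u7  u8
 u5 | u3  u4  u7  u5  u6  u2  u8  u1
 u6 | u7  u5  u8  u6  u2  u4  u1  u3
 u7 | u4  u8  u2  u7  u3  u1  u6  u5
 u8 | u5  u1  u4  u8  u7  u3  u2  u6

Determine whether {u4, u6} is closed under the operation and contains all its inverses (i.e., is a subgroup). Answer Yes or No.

{u4, u6} contains the identity u4.
Checking products: every product of two elements of {u4, u6} (read from the table) lies in {u4, u6}, so the set is closed.
In a finite group, a nonempty closed subset is a subgroup. So {u4, u6} ≤ M.

Yes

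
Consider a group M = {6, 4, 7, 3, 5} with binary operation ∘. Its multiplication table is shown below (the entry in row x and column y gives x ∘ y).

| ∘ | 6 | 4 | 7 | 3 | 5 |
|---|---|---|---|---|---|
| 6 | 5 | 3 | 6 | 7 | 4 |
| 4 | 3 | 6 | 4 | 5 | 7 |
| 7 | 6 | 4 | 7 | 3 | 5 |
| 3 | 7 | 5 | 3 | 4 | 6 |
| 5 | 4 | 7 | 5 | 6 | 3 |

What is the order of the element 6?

5

The identity element is 7 (its row matches the header).
6^1 = 6
6^2 = 6 ∘ 6 = 5
6^3 = 5 ∘ 6 = 4
6^4 = 4 ∘ 6 = 3
6^5 = 3 ∘ 6 = 7
The first power of 6 equal to the identity is 6^5, so ord(6) = 5.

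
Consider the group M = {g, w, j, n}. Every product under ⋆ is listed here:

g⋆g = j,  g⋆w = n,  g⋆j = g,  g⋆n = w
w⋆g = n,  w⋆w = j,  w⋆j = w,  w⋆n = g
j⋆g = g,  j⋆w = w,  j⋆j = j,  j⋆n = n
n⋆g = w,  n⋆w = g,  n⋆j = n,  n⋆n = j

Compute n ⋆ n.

Read row n, column n: n ⋆ n = j.

j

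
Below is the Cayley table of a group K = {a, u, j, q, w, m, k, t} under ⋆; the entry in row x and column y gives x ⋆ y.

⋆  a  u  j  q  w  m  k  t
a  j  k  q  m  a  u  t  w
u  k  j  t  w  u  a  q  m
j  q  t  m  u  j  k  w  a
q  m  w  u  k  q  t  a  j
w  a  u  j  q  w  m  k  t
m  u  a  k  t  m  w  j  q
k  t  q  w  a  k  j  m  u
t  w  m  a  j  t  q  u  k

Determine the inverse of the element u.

q

First locate the identity: row w matches the header, so w is the identity.
Scan row u for w: u ⋆ q = w. Hence u^(-1) = q.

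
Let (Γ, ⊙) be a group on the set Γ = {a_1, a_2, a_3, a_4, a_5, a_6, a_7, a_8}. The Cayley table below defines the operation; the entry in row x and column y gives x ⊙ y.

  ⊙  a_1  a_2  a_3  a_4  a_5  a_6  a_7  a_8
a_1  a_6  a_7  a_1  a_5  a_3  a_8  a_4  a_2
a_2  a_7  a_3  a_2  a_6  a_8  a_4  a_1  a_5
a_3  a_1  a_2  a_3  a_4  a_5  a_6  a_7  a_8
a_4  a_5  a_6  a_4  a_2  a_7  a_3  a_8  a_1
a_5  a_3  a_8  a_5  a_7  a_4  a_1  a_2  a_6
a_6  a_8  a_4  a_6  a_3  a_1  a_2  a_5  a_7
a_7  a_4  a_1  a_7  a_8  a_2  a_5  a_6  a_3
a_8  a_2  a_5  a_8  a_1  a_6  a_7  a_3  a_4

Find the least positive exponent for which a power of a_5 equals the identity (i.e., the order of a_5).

The identity element is a_3 (its row matches the header).
a_5^1 = a_5
a_5^2 = a_5 ⊙ a_5 = a_4
a_5^3 = a_4 ⊙ a_5 = a_7
a_5^4 = a_7 ⊙ a_5 = a_2
a_5^5 = a_2 ⊙ a_5 = a_8
a_5^6 = a_8 ⊙ a_5 = a_6
a_5^7 = a_6 ⊙ a_5 = a_1
a_5^8 = a_1 ⊙ a_5 = a_3
The first power of a_5 equal to the identity is a_5^8, so ord(a_5) = 8.

8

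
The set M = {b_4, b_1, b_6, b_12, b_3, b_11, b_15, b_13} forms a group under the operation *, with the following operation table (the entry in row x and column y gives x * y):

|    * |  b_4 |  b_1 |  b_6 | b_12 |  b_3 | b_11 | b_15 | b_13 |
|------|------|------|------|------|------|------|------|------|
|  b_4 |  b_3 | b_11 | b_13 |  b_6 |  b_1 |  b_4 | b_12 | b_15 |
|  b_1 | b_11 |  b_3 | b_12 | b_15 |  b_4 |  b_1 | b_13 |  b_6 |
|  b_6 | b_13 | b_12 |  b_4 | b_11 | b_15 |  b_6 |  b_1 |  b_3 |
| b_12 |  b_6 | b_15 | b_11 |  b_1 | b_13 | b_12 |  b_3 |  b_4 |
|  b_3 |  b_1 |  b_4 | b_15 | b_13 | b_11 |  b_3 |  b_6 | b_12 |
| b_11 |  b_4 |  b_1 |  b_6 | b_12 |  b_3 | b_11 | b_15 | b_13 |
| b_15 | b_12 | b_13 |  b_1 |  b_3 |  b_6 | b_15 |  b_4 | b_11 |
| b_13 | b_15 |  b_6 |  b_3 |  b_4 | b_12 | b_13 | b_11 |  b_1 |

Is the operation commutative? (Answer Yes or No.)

Yes

Check whether the table is symmetric across its main diagonal.
Every entry (row x, col y) equals the entry (row y, col x), so M is abelian.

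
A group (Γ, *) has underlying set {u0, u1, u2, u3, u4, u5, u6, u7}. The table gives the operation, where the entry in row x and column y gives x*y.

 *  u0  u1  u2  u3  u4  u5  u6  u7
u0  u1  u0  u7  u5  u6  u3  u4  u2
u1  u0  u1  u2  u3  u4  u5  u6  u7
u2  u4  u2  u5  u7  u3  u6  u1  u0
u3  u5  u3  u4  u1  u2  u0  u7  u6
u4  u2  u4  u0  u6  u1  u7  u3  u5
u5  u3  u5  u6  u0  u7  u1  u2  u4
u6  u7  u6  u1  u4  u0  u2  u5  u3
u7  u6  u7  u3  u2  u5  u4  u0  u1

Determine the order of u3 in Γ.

The identity element is u1 (its row matches the header).
u3^1 = u3
u3^2 = u3*u3 = u1
The first power of u3 equal to the identity is u3^2, so ord(u3) = 2.

2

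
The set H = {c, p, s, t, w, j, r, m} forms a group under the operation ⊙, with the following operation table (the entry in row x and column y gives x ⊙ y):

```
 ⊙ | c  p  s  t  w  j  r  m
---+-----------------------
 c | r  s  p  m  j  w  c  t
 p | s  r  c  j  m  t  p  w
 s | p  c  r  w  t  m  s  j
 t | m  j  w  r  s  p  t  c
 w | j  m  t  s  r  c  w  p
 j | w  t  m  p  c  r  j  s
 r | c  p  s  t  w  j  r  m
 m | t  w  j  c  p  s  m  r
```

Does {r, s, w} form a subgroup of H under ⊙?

w ⊙ s = t, which is not in {r, s, w}.
The subset is not closed under ⊙, so it is not a subgroup.

No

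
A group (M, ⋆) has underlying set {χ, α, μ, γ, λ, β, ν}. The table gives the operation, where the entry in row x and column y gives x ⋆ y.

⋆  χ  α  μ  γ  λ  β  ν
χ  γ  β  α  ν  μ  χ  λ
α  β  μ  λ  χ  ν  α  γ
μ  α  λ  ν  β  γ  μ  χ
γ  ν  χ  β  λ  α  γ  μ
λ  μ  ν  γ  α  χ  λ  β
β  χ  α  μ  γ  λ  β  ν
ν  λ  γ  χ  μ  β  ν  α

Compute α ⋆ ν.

Read row α, column ν: α ⋆ ν = γ.

γ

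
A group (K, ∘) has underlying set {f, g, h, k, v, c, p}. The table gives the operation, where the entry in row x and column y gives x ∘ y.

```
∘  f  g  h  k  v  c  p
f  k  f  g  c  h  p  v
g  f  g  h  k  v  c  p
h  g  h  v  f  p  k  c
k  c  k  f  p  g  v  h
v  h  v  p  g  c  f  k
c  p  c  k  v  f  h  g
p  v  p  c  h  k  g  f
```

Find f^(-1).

First locate the identity: row g matches the header, so g is the identity.
Scan row f for g: f ∘ h = g. Hence f^(-1) = h.

h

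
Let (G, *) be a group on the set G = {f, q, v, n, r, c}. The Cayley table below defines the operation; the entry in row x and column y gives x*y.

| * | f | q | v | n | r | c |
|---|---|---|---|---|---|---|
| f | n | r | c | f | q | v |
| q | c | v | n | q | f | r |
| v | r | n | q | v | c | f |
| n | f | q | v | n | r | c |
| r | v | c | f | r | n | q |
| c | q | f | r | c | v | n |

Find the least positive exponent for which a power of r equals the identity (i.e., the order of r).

The identity element is n (its row matches the header).
r^1 = r
r^2 = r*r = n
The first power of r equal to the identity is r^2, so ord(r) = 2.

2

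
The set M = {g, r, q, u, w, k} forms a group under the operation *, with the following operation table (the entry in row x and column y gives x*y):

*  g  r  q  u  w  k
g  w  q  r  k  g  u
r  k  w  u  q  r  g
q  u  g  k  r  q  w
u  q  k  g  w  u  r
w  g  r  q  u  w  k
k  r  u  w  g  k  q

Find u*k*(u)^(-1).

The identity is w. In row u, the entry w sits in column u, so u^(-1) = u.
u*k = r
r*u = q

q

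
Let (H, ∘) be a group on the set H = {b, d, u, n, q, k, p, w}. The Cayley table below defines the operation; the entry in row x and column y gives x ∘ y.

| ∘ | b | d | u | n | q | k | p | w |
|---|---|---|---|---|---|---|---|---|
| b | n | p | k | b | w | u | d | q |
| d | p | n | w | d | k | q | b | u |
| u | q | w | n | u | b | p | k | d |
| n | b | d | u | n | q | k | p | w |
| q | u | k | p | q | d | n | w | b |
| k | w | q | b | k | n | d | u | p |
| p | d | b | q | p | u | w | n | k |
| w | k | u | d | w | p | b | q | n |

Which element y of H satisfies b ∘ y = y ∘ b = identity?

b

First locate the identity: row n matches the header, so n is the identity.
Scan row b for n: b ∘ b = n. Hence b^(-1) = b.
(Structurally, H here is isomorphic to the dihedral group D_4.)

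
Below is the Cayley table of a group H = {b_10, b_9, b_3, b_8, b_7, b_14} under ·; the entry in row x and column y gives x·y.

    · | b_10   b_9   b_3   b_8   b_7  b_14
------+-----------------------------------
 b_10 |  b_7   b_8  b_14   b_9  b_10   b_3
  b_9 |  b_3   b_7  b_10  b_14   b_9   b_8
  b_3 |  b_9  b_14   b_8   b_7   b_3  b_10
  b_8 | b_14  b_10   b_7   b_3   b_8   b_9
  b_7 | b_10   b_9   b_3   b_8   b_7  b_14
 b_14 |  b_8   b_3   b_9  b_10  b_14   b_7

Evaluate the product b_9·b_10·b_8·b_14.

b_9·b_10 = b_3
b_3·b_8 = b_7
b_7·b_14 = b_14

b_14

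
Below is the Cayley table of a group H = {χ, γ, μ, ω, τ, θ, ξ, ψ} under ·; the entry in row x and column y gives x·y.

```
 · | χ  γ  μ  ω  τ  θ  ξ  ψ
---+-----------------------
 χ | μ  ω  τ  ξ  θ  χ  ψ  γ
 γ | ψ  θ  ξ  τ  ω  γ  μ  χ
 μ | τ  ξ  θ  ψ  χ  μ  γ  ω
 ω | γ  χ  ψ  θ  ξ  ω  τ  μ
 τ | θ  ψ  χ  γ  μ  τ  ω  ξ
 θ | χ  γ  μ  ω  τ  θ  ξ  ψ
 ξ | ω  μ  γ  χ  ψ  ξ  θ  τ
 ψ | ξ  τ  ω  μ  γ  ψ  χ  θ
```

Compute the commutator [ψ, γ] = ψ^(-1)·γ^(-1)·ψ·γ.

μ

Identity is θ; from the table ψ^(-1) = ψ and γ^(-1) = γ.
ψ·γ = τ
τ·ψ = ξ
ξ·γ = μ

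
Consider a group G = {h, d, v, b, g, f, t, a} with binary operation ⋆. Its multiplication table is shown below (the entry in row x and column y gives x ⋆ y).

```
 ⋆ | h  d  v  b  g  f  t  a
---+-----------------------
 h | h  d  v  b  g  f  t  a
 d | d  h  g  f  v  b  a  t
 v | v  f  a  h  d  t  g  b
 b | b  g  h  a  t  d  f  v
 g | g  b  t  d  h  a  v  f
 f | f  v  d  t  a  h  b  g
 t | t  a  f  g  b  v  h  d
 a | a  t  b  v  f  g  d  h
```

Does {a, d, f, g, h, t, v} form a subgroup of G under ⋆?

a ⋆ v = b, which is not in {a, d, f, g, h, t, v}.
The subset is not closed under ⋆, so it is not a subgroup.

No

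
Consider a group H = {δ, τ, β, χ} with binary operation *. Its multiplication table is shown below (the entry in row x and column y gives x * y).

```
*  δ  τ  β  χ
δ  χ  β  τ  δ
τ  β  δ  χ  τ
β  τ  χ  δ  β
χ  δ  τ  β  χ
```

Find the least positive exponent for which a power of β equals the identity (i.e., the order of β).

4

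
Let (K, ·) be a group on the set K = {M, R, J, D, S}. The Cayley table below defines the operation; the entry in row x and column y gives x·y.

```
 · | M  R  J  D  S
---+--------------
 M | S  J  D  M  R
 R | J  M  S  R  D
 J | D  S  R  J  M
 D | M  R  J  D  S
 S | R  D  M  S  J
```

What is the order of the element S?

5

The identity element is D (its row matches the header).
S^1 = S
S^2 = S·S = J
S^3 = J·S = M
S^4 = M·S = R
S^5 = R·S = D
The first power of S equal to the identity is S^5, so ord(S) = 5.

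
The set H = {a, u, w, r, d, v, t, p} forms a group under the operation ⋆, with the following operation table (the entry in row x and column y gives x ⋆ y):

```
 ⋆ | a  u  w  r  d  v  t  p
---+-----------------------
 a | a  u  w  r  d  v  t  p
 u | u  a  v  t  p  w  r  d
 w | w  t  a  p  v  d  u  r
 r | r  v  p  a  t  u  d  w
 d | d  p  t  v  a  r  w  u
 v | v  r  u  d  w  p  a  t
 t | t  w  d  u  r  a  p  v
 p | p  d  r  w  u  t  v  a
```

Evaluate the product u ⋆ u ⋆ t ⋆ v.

u ⋆ u = a
a ⋆ t = t
t ⋆ v = a

a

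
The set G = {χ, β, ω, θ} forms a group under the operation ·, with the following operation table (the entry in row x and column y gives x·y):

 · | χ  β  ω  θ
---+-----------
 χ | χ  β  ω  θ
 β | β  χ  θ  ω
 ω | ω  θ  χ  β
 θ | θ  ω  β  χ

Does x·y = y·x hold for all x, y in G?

Yes

Check whether the table is symmetric across its main diagonal.
Every entry (row x, col y) equals the entry (row y, col x), so G is abelian.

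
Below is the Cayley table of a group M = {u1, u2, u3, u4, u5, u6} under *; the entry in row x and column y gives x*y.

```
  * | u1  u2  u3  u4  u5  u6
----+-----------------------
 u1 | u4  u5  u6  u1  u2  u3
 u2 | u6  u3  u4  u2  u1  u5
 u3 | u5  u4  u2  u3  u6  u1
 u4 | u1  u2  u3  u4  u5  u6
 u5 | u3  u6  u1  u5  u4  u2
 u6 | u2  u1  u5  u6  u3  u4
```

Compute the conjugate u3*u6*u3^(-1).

u5

The identity is u4. In row u3, the entry u4 sits in column u2, so u3^(-1) = u2.
u3*u6 = u1
u1*u2 = u5
(Structurally, M here is isomorphic to the symmetric group S_3.)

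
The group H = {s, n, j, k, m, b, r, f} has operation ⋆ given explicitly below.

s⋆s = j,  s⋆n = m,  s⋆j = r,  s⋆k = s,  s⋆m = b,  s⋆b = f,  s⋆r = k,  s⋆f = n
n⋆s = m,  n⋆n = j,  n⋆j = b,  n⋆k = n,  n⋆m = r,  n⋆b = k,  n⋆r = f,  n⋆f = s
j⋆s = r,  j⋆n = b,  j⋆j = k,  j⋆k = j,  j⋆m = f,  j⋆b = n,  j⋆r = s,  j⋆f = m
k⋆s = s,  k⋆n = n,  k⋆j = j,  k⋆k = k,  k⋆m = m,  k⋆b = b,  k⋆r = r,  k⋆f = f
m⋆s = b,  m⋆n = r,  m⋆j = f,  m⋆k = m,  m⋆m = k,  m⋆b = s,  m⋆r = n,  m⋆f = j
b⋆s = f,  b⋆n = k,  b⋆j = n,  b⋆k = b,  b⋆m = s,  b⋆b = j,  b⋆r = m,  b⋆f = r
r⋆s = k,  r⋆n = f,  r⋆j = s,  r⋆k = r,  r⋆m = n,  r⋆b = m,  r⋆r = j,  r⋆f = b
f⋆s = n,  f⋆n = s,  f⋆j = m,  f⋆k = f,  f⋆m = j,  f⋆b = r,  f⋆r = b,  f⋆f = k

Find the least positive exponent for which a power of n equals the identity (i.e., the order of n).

4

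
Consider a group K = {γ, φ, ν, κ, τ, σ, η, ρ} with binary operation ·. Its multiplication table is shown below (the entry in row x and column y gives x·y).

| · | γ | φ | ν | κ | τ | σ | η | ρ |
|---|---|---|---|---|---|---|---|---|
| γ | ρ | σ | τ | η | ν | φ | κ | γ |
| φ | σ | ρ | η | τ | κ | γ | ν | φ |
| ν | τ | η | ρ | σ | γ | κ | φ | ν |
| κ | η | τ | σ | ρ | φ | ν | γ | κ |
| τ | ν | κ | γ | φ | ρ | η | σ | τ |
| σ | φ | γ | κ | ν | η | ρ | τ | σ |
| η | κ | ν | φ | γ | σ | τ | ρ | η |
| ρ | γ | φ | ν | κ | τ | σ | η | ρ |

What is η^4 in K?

η^1 = η
η^2 = η·η = ρ
η^3 = ρ·η = η
η^4 = η·η = ρ

ρ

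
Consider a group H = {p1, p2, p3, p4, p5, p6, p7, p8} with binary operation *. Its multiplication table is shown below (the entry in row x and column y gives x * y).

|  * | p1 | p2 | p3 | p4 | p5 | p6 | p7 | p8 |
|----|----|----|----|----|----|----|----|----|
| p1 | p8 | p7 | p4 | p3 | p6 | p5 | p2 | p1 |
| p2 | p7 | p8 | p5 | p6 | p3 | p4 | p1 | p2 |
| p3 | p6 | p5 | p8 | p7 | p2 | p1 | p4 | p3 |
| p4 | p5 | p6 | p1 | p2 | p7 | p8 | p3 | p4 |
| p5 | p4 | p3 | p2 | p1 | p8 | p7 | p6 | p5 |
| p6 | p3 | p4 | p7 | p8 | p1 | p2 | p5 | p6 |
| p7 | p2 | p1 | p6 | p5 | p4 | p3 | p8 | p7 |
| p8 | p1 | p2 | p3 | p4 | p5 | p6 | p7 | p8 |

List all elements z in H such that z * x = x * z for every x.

{p2, p8}

An element z is central iff its row equals its column in the table.
For p3: p3 * p6 = p1 ≠ p7 = p6 * p3, so p3 ∉ Z.
Checking each element this way leaves Z(H) = {p2, p8}.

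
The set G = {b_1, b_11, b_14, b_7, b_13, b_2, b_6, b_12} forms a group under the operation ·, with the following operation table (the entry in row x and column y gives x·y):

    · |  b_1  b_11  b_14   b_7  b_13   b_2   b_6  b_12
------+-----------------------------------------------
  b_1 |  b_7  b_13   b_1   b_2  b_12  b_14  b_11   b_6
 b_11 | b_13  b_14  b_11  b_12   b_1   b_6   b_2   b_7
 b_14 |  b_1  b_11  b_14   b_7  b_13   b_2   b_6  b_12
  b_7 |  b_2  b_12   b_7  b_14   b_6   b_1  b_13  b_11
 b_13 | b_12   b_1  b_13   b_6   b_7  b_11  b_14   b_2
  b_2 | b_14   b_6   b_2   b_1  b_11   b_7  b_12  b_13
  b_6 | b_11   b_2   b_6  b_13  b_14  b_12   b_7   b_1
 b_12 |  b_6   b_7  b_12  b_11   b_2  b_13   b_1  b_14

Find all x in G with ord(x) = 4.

{b_1, b_13, b_2, b_6}

Identity is b_14. Compute the order of each non-identity element by repeated multiplication:
  b_1: b_1 → b_7 → b_2 → b_14  (order 4)
  b_11: b_11 → b_14  (order 2)
  b_7: b_7 → b_14  (order 2)
  b_13: b_13 → b_7 → b_6 → b_14  (order 4)
  b_2: b_2 → b_7 → b_1 → b_14  (order 4)
  b_6: b_6 → b_7 → b_13 → b_14  (order 4)
  b_12: b_12 → b_14  (order 2)
Elements of order 4: {b_1, b_13, b_2, b_6}.
(Structurally, G here is isomorphic to Z_2 x Z_4.)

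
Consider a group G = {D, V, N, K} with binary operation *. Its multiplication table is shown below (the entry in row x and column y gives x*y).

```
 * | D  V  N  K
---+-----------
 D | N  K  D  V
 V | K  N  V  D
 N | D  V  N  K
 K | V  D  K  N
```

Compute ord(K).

2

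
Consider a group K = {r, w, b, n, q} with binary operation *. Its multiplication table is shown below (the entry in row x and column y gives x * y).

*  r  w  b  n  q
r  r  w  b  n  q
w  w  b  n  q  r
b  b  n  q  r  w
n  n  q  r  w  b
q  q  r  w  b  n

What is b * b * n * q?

b * b = q
q * n = b
b * q = w
(Structurally, K here is isomorphic to the cyclic group Z_5.)

w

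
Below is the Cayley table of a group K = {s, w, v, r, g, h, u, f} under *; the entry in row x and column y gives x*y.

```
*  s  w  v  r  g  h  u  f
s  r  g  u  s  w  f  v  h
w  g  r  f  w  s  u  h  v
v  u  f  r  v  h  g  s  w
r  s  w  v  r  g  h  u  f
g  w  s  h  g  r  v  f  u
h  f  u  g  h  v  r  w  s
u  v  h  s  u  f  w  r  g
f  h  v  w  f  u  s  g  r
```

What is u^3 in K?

u^1 = u
u^2 = u*u = r
u^3 = r*u = u
(Structurally, K here is isomorphic to the elementary abelian group (Z_2)^3.)

u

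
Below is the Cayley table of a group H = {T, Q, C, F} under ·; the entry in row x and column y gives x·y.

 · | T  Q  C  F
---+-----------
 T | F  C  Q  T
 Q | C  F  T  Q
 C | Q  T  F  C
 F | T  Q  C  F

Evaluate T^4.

F

T^1 = T
T^2 = T·T = F
T^3 = F·T = T
T^4 = T·T = F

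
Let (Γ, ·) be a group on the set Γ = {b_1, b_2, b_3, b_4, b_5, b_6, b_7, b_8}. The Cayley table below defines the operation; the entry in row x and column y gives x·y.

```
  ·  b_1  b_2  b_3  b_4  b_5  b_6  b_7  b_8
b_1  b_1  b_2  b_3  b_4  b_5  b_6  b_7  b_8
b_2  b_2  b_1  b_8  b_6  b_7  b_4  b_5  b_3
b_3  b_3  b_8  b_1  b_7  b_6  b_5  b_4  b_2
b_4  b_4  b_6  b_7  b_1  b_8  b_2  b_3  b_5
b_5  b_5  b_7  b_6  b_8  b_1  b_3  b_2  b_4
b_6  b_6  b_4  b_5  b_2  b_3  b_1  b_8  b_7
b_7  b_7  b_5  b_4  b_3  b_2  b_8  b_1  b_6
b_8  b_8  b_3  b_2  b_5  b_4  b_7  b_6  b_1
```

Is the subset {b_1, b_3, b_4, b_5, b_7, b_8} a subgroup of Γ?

b_3·b_5 = b_6, which is not in {b_1, b_3, b_4, b_5, b_7, b_8}.
The subset is not closed under ·, so it is not a subgroup.

No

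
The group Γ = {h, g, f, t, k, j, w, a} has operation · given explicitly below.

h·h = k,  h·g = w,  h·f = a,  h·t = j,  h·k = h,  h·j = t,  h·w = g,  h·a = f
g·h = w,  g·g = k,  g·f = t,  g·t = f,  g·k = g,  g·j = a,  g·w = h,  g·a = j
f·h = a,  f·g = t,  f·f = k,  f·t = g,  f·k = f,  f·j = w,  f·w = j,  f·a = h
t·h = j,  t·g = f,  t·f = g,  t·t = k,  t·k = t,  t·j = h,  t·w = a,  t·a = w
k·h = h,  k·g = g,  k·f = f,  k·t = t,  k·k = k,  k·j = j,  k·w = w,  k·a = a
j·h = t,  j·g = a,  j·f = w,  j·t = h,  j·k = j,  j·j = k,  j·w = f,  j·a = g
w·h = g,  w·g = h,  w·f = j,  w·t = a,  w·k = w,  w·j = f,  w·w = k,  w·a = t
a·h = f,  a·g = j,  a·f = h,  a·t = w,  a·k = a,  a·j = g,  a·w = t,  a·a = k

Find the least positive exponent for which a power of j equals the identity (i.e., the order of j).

2

The identity element is k (its row matches the header).
j^1 = j
j^2 = j·j = k
The first power of j equal to the identity is j^2, so ord(j) = 2.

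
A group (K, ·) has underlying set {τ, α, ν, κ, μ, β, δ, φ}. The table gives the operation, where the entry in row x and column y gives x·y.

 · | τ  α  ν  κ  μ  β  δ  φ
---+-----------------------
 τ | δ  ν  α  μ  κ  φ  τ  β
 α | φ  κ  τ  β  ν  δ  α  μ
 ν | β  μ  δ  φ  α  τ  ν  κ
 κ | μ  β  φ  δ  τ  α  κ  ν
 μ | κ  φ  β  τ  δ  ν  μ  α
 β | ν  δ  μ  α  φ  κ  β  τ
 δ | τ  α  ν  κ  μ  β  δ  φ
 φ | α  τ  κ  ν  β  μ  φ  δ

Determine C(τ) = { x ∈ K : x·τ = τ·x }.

Compare row τ with column τ entry by entry.
κ·τ = μ = τ·κ, so κ commutes with τ.
α·τ = φ but τ·α = ν, so α does not.
Collecting the elements that commute with τ: C(τ) = {δ, κ, μ, τ}.

{δ, κ, μ, τ}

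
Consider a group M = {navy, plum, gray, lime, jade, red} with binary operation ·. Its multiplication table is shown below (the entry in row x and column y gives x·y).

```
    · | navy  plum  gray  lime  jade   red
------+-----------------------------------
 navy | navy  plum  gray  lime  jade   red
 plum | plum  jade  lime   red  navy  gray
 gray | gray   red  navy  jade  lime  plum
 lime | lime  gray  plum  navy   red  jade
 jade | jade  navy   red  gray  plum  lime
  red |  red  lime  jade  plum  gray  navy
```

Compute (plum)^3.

navy

plum^1 = plum
plum^2 = plum·plum = jade
plum^3 = jade·plum = navy
(Structurally, M here is isomorphic to the symmetric group S_3.)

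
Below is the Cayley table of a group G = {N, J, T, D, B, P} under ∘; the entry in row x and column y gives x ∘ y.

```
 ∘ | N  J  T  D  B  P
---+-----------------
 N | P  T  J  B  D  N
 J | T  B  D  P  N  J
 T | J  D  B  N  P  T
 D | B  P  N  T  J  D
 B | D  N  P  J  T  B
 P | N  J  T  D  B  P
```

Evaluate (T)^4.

T

T^1 = T
T^2 = T ∘ T = B
T^3 = B ∘ T = P
T^4 = P ∘ T = T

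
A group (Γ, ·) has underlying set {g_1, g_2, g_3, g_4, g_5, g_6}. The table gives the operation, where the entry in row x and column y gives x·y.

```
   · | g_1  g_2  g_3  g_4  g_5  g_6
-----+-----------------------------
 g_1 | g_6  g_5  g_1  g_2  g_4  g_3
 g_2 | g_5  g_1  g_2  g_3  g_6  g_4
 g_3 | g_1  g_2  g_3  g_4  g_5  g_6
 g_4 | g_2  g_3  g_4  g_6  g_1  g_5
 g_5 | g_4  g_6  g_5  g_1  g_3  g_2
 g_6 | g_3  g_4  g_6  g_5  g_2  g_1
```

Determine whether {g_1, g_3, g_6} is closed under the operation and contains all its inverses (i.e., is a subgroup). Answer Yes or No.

Yes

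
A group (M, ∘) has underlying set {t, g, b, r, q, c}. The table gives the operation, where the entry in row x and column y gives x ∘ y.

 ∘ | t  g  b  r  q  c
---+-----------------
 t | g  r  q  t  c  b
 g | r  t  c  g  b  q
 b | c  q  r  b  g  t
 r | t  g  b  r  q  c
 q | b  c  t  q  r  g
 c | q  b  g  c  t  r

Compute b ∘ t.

c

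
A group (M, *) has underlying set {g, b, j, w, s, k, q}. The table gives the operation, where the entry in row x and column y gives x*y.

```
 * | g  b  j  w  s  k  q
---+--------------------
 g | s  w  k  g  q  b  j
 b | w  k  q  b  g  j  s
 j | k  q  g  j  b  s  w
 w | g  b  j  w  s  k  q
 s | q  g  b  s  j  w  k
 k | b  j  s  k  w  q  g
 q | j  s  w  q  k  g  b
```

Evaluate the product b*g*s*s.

j

b*g = w
w*s = s
s*s = j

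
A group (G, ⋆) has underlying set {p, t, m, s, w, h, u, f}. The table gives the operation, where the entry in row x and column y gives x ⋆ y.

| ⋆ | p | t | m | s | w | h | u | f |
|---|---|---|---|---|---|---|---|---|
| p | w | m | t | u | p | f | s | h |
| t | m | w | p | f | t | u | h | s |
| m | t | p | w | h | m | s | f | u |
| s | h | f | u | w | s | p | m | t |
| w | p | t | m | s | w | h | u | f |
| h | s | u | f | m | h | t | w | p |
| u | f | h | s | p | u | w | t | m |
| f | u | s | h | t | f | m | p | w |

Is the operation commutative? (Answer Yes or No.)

No

h ⋆ m = f but m ⋆ h = s.
Since h and m do not commute, G is not abelian.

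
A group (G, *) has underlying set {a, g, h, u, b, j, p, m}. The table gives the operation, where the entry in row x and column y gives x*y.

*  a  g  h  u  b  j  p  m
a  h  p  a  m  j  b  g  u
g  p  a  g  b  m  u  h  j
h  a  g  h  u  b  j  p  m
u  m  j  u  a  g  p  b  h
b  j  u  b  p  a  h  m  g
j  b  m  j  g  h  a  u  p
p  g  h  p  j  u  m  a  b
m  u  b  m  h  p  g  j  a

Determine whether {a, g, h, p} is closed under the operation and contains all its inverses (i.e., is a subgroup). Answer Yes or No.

{a, g, h, p} contains the identity h.
Checking products: every product of two elements of {a, g, h, p} (read from the table) lies in {a, g, h, p}, so the set is closed.
In a finite group, a nonempty closed subset is a subgroup. So {a, g, h, p} ≤ G.

Yes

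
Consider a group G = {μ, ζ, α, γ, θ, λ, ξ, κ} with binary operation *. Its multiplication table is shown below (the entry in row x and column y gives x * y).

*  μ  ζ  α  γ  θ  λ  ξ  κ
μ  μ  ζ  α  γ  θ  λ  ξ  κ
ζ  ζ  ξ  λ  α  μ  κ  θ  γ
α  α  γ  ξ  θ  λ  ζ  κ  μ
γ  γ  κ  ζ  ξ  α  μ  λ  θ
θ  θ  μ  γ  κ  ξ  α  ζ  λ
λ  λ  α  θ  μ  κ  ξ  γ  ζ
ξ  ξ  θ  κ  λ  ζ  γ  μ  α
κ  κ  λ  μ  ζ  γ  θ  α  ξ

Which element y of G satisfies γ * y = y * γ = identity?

λ

First locate the identity: row μ matches the header, so μ is the identity.
Scan row γ for μ: γ * λ = μ. Hence γ^(-1) = λ.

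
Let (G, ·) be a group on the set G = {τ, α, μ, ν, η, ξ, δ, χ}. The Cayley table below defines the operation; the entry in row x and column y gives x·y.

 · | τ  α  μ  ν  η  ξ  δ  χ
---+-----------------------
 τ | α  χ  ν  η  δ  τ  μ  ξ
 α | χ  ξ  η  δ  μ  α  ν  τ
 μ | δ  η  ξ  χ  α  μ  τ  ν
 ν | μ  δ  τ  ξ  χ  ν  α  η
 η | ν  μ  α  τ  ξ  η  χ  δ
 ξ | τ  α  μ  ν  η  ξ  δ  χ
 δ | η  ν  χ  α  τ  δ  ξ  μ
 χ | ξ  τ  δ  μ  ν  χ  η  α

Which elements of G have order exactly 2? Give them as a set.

{α, δ, η, μ, ν}

Identity is ξ. Compute the order of each non-identity element by repeated multiplication:
  τ: τ → α → χ → ξ  (order 4)
  α: α → ξ  (order 2)
  μ: μ → ξ  (order 2)
  ν: ν → ξ  (order 2)
  η: η → ξ  (order 2)
  δ: δ → ξ  (order 2)
  χ: χ → α → τ → ξ  (order 4)
Elements of order 2: {α, δ, η, μ, ν}.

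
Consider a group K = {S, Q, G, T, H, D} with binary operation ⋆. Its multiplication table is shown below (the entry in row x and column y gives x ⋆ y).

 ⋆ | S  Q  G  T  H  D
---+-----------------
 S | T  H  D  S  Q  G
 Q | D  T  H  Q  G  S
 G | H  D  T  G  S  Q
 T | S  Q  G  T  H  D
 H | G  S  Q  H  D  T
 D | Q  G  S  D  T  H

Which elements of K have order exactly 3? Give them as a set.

{D, H}

Identity is T. Compute the order of each non-identity element by repeated multiplication:
  S: S → T  (order 2)
  Q: Q → T  (order 2)
  G: G → T  (order 2)
  H: H → D → T  (order 3)
  D: D → H → T  (order 3)
Elements of order 3: {D, H}.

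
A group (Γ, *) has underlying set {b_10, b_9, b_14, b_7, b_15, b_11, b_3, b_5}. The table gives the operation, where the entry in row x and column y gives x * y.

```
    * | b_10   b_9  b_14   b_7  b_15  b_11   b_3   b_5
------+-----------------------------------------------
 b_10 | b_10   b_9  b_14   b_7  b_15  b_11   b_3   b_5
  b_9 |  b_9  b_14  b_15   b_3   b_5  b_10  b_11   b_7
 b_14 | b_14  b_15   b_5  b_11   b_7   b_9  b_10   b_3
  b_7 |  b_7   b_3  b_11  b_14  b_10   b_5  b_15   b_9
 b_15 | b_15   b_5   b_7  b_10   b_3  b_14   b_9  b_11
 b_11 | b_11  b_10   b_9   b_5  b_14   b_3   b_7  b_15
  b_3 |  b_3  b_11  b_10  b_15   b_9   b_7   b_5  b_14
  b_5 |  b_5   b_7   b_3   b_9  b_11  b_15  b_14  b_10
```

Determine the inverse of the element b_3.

First locate the identity: row b_10 matches the header, so b_10 is the identity.
Scan row b_3 for b_10: b_3 * b_14 = b_10. Hence b_3^(-1) = b_14.

b_14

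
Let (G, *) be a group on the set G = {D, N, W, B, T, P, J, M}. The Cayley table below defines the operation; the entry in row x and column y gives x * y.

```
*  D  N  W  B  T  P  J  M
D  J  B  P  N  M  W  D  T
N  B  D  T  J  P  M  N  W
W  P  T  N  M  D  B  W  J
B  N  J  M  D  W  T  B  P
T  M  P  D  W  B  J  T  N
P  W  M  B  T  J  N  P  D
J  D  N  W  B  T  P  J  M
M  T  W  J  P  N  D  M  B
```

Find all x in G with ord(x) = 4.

Identity is J. Compute the order of each non-identity element by repeated multiplication:
  D: D → J  (order 2)
  N: N → D → B → J  (order 4)
  W: W → N → T → D → P → B → M → J  (order 8)
  B: B → D → N → J  (order 4)
  T: T → B → W → D → M → N → P → J  (order 8)
  P: P → N → M → D → W → B → T → J  (order 8)
  M: M → B → P → D → T → N → W → J  (order 8)
Elements of order 4: {B, N}.

{B, N}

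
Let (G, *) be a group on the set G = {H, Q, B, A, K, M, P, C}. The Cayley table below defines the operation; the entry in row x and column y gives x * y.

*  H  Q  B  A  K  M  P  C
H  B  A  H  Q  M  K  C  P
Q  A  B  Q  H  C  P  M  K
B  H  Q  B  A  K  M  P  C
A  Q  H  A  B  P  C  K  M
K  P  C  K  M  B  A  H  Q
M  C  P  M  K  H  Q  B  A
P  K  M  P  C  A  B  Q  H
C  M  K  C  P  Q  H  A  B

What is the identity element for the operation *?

The identity e satisfies e * x = x for all x, so its row in the table reproduces the column headers.
Row B reads: H, Q, B, A, K, M, P, C — exactly the header order. So B is the identity.

B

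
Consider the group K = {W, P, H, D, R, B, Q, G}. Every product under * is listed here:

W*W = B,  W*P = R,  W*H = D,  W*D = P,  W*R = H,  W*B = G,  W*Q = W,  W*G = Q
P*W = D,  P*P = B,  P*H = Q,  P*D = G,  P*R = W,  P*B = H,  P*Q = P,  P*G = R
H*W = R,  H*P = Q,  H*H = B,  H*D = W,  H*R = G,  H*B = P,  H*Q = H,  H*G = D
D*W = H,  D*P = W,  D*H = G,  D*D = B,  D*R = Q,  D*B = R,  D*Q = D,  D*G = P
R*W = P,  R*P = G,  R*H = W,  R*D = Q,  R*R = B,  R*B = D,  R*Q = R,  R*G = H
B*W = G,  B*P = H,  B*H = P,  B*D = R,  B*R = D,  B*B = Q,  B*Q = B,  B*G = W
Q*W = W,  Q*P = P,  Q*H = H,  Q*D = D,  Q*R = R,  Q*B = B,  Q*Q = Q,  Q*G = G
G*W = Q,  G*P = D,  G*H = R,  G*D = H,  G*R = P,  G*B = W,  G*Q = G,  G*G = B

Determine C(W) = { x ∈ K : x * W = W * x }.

{B, G, Q, W}

Compare row W with column W entry by entry.
G * W = Q = W * G, so G commutes with W.
D * W = H but W * D = P, so D does not.
Collecting the elements that commute with W: C(W) = {B, G, Q, W}.
(Structurally, K here is isomorphic to the quaternion group Q_8.)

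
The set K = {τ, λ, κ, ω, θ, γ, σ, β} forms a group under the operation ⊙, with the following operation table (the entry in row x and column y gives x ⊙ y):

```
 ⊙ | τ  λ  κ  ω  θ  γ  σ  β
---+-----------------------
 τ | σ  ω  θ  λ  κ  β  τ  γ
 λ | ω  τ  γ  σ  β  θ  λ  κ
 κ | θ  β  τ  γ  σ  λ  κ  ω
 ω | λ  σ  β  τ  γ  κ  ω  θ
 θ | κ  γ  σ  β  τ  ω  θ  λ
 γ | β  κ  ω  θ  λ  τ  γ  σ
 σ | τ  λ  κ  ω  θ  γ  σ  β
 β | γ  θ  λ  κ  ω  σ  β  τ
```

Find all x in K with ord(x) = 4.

{β, γ, θ, κ, λ, ω}

Identity is σ. Compute the order of each non-identity element by repeated multiplication:
  τ: τ → σ  (order 2)
  λ: λ → τ → ω → σ  (order 4)
  κ: κ → τ → θ → σ  (order 4)
  ω: ω → τ → λ → σ  (order 4)
  θ: θ → τ → κ → σ  (order 4)
  γ: γ → τ → β → σ  (order 4)
  β: β → τ → γ → σ  (order 4)
Elements of order 4: {β, γ, θ, κ, λ, ω}.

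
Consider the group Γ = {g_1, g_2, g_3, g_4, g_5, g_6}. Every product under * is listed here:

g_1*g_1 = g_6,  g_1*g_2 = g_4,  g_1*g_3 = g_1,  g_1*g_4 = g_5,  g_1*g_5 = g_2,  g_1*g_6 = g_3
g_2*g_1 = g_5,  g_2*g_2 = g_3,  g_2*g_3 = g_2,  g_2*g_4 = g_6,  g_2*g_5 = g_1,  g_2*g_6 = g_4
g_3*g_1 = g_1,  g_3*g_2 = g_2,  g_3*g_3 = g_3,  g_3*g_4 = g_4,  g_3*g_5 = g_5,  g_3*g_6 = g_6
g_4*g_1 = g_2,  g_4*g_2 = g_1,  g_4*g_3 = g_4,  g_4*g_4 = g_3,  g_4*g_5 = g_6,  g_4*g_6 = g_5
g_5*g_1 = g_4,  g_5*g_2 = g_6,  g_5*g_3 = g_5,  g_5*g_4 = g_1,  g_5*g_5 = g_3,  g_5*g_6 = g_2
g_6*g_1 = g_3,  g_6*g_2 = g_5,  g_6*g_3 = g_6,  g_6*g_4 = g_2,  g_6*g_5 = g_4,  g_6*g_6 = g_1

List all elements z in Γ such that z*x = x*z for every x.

{g_3}

An element z is central iff its row equals its column in the table.
For g_2: g_2*g_6 = g_4 ≠ g_5 = g_6*g_2, so g_2 ∉ Z.
Checking each element this way leaves Z(Γ) = {g_3}.
(Structurally, Γ here is isomorphic to the symmetric group S_3.)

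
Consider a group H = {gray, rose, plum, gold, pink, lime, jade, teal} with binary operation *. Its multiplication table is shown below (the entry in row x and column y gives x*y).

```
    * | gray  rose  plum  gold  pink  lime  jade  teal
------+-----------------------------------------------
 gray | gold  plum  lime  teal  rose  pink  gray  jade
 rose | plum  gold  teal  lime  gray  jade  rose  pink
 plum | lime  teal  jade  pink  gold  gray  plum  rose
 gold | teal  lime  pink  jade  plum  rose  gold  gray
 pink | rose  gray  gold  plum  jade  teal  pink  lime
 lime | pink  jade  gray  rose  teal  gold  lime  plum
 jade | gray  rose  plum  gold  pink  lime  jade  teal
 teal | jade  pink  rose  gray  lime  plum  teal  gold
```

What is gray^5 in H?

gray^1 = gray
gray^2 = gray*gray = gold
gray^3 = gold*gray = teal
gray^4 = teal*gray = jade
gray^5 = jade*gray = gray

gray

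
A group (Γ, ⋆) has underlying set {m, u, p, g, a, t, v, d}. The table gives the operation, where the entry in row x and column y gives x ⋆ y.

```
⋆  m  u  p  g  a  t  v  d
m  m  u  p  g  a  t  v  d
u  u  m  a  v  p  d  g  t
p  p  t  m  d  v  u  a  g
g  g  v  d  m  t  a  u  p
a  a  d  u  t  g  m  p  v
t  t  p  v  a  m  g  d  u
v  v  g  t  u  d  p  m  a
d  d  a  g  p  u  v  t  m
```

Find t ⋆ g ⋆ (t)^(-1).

The identity is m. In row t, the entry m sits in column a, so t^(-1) = a.
t ⋆ g = a
a ⋆ a = g

g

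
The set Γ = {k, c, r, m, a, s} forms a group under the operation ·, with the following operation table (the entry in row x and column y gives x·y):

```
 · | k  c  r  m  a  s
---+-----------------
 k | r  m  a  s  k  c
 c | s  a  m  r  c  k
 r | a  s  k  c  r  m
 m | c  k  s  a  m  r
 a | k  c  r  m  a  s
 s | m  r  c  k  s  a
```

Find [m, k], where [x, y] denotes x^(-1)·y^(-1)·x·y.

Identity is a; from the table m^(-1) = m and k^(-1) = r.
m·r = s
s·m = k
k·k = r

r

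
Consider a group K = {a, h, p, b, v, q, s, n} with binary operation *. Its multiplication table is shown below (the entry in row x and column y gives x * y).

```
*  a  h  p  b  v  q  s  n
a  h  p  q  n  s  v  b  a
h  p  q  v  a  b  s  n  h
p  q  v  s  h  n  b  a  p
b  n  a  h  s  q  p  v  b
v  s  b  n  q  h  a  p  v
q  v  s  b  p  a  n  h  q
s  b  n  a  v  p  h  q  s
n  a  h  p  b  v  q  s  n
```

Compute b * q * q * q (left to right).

p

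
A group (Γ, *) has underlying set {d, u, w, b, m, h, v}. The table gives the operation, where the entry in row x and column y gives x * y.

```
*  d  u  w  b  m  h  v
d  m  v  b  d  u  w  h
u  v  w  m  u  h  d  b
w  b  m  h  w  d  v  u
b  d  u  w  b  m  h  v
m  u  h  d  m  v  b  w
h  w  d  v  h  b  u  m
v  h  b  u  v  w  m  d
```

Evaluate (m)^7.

m^1 = m
m^2 = m * m = v
m^3 = v * m = w
m^4 = w * m = d
m^5 = d * m = u
m^6 = u * m = h
m^7 = h * m = b

b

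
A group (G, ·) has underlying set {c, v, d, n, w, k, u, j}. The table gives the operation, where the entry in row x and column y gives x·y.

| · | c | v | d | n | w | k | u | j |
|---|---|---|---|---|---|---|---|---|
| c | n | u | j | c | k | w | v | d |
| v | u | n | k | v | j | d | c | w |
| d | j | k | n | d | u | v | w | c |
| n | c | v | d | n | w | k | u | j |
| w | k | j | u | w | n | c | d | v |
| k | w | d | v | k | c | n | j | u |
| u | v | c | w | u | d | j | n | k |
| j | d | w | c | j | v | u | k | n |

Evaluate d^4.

n

d^1 = d
d^2 = d·d = n
d^3 = n·d = d
d^4 = d·d = n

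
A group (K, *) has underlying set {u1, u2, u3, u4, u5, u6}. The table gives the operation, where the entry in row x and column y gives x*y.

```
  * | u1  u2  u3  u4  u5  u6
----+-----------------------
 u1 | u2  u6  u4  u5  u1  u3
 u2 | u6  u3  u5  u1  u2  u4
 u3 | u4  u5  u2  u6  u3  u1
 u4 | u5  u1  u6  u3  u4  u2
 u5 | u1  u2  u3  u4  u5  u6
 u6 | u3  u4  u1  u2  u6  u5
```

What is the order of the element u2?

3

The identity element is u5 (its row matches the header).
u2^1 = u2
u2^2 = u2*u2 = u3
u2^3 = u3*u2 = u5
The first power of u2 equal to the identity is u2^3, so ord(u2) = 3.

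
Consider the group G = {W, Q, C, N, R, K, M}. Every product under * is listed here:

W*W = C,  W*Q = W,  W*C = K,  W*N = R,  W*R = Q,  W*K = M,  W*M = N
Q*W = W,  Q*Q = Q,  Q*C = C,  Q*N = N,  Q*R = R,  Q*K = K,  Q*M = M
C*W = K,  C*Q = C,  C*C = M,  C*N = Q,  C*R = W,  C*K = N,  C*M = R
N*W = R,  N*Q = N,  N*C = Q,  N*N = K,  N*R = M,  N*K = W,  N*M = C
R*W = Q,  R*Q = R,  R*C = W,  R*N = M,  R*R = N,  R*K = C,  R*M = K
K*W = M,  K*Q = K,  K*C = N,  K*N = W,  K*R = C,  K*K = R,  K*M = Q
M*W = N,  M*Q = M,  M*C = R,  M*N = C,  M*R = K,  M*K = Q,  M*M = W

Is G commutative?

Yes

Check whether the table is symmetric across its main diagonal.
Every entry (row x, col y) equals the entry (row y, col x), so G is abelian.
(In fact G ≅ the cyclic group Z_7.)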